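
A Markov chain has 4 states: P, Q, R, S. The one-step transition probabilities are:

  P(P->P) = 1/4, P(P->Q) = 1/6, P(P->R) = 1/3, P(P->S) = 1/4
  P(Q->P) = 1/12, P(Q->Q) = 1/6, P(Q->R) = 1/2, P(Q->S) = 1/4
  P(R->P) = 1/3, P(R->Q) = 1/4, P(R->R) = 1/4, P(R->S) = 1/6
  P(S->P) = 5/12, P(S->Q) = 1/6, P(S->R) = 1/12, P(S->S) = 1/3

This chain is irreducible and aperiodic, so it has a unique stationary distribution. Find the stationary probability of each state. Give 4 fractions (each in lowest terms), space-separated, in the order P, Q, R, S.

Answer: 469/1658 315/1658 232/829 205/829

Derivation:
The stationary distribution satisfies pi = pi * P, i.e.:
  pi_P = 1/4*pi_P + 1/12*pi_Q + 1/3*pi_R + 5/12*pi_S
  pi_Q = 1/6*pi_P + 1/6*pi_Q + 1/4*pi_R + 1/6*pi_S
  pi_R = 1/3*pi_P + 1/2*pi_Q + 1/4*pi_R + 1/12*pi_S
  pi_S = 1/4*pi_P + 1/4*pi_Q + 1/6*pi_R + 1/3*pi_S
with normalization: pi_P + pi_Q + pi_R + pi_S = 1.

Using the first 3 balance equations plus normalization, the linear system A*pi = b is:
  [-3/4, 1/12, 1/3, 5/12] . pi = 0
  [1/6, -5/6, 1/4, 1/6] . pi = 0
  [1/3, 1/2, -3/4, 1/12] . pi = 0
  [1, 1, 1, 1] . pi = 1

Solving yields:
  pi_P = 469/1658
  pi_Q = 315/1658
  pi_R = 232/829
  pi_S = 205/829

Verification (pi * P):
  469/1658*1/4 + 315/1658*1/12 + 232/829*1/3 + 205/829*5/12 = 469/1658 = pi_P  (ok)
  469/1658*1/6 + 315/1658*1/6 + 232/829*1/4 + 205/829*1/6 = 315/1658 = pi_Q  (ok)
  469/1658*1/3 + 315/1658*1/2 + 232/829*1/4 + 205/829*1/12 = 232/829 = pi_R  (ok)
  469/1658*1/4 + 315/1658*1/4 + 232/829*1/6 + 205/829*1/3 = 205/829 = pi_S  (ok)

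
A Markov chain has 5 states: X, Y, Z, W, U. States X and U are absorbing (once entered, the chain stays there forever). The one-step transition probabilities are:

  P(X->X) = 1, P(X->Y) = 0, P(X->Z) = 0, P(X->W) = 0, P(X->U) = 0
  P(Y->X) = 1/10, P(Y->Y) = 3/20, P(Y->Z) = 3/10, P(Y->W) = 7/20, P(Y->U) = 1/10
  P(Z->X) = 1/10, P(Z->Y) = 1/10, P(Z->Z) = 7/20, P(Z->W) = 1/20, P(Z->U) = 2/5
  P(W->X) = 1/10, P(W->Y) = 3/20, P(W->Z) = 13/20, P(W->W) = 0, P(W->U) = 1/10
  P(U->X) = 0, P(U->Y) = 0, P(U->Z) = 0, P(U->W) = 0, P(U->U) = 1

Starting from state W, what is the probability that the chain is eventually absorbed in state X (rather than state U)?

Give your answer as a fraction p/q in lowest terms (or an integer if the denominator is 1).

Answer: 171/581

Derivation:
Let a_i = P(absorbed in X | start in state i).
Boundary conditions: a_X = 1, a_U = 0.
For each transient state i, a_i = sum_j P(i->j) * a_j:
  a_Y = 1/10*a_X + 3/20*a_Y + 3/10*a_Z + 7/20*a_W + 1/10*a_U
  a_Z = 1/10*a_X + 1/10*a_Y + 7/20*a_Z + 1/20*a_W + 2/5*a_U
  a_W = 1/10*a_X + 3/20*a_Y + 13/20*a_Z + 0*a_W + 1/10*a_U

Substituting a_X = 1 and a_U = 0, rearrange to (I - Q) a = r where r[i] = P(i -> X):
  [17/20, -3/10, -7/20] . (a_Y, a_Z, a_W) = 1/10
  [-1/10, 13/20, -1/20] . (a_Y, a_Z, a_W) = 1/10
  [-3/20, -13/20, 1] . (a_Y, a_Z, a_W) = 1/10

Solving yields:
  a_Y = 185/581
  a_Z = 131/581
  a_W = 171/581

Starting state is W, so the absorption probability is a_W = 171/581.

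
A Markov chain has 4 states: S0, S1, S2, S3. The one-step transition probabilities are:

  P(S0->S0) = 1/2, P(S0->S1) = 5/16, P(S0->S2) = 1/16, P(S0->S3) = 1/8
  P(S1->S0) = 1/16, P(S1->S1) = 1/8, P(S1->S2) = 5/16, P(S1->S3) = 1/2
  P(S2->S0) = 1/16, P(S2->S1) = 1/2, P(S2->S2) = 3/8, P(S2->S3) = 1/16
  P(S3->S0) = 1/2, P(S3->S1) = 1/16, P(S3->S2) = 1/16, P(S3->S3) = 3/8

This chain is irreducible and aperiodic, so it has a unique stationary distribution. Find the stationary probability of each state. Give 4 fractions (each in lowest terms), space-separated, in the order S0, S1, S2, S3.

The stationary distribution satisfies pi = pi * P, i.e.:
  pi_S0 = 1/2*pi_S0 + 1/16*pi_S1 + 1/16*pi_S2 + 1/2*pi_S3
  pi_S1 = 5/16*pi_S0 + 1/8*pi_S1 + 1/2*pi_S2 + 1/16*pi_S3
  pi_S2 = 1/16*pi_S0 + 5/16*pi_S1 + 3/8*pi_S2 + 1/16*pi_S3
  pi_S3 = 1/8*pi_S0 + 1/2*pi_S1 + 1/16*pi_S2 + 3/8*pi_S3
with normalization: pi_S0 + pi_S1 + pi_S2 + pi_S3 = 1.

Using the first 3 balance equations plus normalization, the linear system A*pi = b is:
  [-1/2, 1/16, 1/16, 1/2] . pi = 0
  [5/16, -7/8, 1/2, 1/16] . pi = 0
  [1/16, 5/16, -5/8, 1/16] . pi = 0
  [1, 1, 1, 1] . pi = 1

Solving yields:
  pi_S0 = 837/2612
  pi_S1 = 153/653
  pi_S2 = 115/653
  pi_S3 = 703/2612

Verification (pi * P):
  837/2612*1/2 + 153/653*1/16 + 115/653*1/16 + 703/2612*1/2 = 837/2612 = pi_S0  (ok)
  837/2612*5/16 + 153/653*1/8 + 115/653*1/2 + 703/2612*1/16 = 153/653 = pi_S1  (ok)
  837/2612*1/16 + 153/653*5/16 + 115/653*3/8 + 703/2612*1/16 = 115/653 = pi_S2  (ok)
  837/2612*1/8 + 153/653*1/2 + 115/653*1/16 + 703/2612*3/8 = 703/2612 = pi_S3  (ok)

Answer: 837/2612 153/653 115/653 703/2612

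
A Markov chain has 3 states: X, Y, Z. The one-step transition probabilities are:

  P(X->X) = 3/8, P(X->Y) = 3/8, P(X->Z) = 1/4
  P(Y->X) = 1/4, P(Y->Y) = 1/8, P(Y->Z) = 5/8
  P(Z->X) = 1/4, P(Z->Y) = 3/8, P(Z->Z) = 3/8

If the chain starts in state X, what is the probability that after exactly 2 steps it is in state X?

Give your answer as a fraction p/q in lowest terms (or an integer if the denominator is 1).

Answer: 19/64

Derivation:
Computing P^2 by repeated multiplication:
P^1 =
  X: [3/8, 3/8, 1/4]
  Y: [1/4, 1/8, 5/8]
  Z: [1/4, 3/8, 3/8]
P^2 =
  X: [19/64, 9/32, 27/64]
  Y: [9/32, 11/32, 3/8]
  Z: [9/32, 9/32, 7/16]

(P^2)[X -> X] = 19/64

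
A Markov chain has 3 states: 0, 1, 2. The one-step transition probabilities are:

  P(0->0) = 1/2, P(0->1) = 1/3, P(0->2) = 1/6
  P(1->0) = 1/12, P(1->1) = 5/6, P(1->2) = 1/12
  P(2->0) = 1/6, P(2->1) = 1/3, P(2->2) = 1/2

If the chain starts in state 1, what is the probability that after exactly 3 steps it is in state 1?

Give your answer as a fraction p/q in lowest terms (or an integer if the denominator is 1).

Computing P^3 by repeated multiplication:
P^1 =
  0: [1/2, 1/3, 1/6]
  1: [1/12, 5/6, 1/12]
  2: [1/6, 1/3, 1/2]
P^2 =
  0: [11/36, 1/2, 7/36]
  1: [1/8, 3/4, 1/8]
  2: [7/36, 1/2, 11/36]
P^3 =
  0: [49/216, 7/12, 41/216]
  1: [7/48, 17/24, 7/48]
  2: [41/216, 7/12, 49/216]

(P^3)[1 -> 1] = 17/24

Answer: 17/24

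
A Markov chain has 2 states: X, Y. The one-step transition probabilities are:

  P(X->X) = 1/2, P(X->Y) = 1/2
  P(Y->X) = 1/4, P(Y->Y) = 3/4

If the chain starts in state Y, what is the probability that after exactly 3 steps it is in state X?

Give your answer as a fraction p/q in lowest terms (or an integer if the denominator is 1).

Computing P^3 by repeated multiplication:
P^1 =
  X: [1/2, 1/2]
  Y: [1/4, 3/4]
P^2 =
  X: [3/8, 5/8]
  Y: [5/16, 11/16]
P^3 =
  X: [11/32, 21/32]
  Y: [21/64, 43/64]

(P^3)[Y -> X] = 21/64

Answer: 21/64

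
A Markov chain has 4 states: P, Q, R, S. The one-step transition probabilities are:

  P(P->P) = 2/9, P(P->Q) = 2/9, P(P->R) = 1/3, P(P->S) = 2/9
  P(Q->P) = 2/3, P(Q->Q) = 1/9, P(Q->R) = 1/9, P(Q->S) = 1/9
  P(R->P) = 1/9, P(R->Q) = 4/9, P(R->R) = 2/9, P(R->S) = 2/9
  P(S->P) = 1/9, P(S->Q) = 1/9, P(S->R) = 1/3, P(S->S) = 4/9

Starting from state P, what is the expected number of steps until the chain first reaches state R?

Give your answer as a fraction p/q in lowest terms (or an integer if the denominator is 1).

Let h_i = expected steps to first reach R from state i.
Boundary: h_R = 0.
First-step equations for the other states:
  h_P = 1 + 2/9*h_P + 2/9*h_Q + 1/3*h_R + 2/9*h_S
  h_Q = 1 + 2/3*h_P + 1/9*h_Q + 1/9*h_R + 1/9*h_S
  h_S = 1 + 1/9*h_P + 1/9*h_Q + 1/3*h_R + 4/9*h_S

Substituting h_R = 0 and rearranging gives the linear system (I - Q) h = 1:
  [7/9, -2/9, -2/9] . (h_P, h_Q, h_S) = 1
  [-2/3, 8/9, -1/9] . (h_P, h_Q, h_S) = 1
  [-1/9, -1/9, 5/9] . (h_P, h_Q, h_S) = 1

Solving yields:
  h_P = 207/61
  h_Q = 249/61
  h_S = 201/61

Starting state is P, so the expected hitting time is h_P = 207/61.

Answer: 207/61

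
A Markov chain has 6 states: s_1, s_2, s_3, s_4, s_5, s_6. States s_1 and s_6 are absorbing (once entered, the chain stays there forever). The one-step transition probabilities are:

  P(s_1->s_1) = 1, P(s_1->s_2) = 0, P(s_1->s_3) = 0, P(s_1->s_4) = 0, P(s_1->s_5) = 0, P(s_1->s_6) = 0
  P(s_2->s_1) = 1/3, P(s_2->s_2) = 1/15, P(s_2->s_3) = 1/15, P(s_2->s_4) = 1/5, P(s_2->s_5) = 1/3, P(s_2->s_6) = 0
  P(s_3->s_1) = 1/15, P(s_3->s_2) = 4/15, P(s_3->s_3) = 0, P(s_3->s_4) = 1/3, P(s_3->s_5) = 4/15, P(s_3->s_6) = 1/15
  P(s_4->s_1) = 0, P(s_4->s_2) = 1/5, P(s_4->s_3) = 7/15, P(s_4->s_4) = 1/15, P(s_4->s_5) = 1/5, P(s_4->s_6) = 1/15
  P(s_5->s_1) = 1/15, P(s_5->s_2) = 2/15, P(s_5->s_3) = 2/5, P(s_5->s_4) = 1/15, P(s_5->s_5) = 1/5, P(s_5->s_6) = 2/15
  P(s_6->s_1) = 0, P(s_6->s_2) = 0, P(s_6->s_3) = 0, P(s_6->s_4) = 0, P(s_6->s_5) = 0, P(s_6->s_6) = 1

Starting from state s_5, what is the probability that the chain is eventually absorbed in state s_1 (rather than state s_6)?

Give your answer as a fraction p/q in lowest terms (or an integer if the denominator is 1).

Answer: 2566/4703

Derivation:
Let a_i = P(absorbed in s_1 | start in state i).
Boundary conditions: a_s_1 = 1, a_s_6 = 0.
For each transient state i, a_i = sum_j P(i->j) * a_j:
  a_s_2 = 1/3*a_s_1 + 1/15*a_s_2 + 1/15*a_s_3 + 1/5*a_s_4 + 1/3*a_s_5 + 0*a_s_6
  a_s_3 = 1/15*a_s_1 + 4/15*a_s_2 + 0*a_s_3 + 1/3*a_s_4 + 4/15*a_s_5 + 1/15*a_s_6
  a_s_4 = 0*a_s_1 + 1/5*a_s_2 + 7/15*a_s_3 + 1/15*a_s_4 + 1/5*a_s_5 + 1/15*a_s_6
  a_s_5 = 1/15*a_s_1 + 2/15*a_s_2 + 2/5*a_s_3 + 1/15*a_s_4 + 1/5*a_s_5 + 2/15*a_s_6

Substituting a_s_1 = 1 and a_s_6 = 0, rearrange to (I - Q) a = r where r[i] = P(i -> s_1):
  [14/15, -1/15, -1/5, -1/3] . (a_s_2, a_s_3, a_s_4, a_s_5) = 1/3
  [-4/15, 1, -1/3, -4/15] . (a_s_2, a_s_3, a_s_4, a_s_5) = 1/15
  [-1/5, -7/15, 14/15, -1/5] . (a_s_2, a_s_3, a_s_4, a_s_5) = 0
  [-2/15, -2/5, -1/15, 4/5] . (a_s_2, a_s_3, a_s_4, a_s_5) = 1/15

Solving yields:
  a_s_2 = 10096/14109
  a_s_3 = 8348/14109
  a_s_4 = 7987/14109
  a_s_5 = 2566/4703

Starting state is s_5, so the absorption probability is a_s_5 = 2566/4703.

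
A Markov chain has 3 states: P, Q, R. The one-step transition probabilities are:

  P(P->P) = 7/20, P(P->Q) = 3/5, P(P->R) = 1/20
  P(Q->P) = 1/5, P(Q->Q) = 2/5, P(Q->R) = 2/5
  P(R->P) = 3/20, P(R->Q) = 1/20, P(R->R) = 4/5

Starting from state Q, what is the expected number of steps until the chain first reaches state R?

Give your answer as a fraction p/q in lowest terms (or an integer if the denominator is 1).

Answer: 85/27

Derivation:
Let h_i = expected steps to first reach R from state i.
Boundary: h_R = 0.
First-step equations for the other states:
  h_P = 1 + 7/20*h_P + 3/5*h_Q + 1/20*h_R
  h_Q = 1 + 1/5*h_P + 2/5*h_Q + 2/5*h_R

Substituting h_R = 0 and rearranging gives the linear system (I - Q) h = 1:
  [13/20, -3/5] . (h_P, h_Q) = 1
  [-1/5, 3/5] . (h_P, h_Q) = 1

Solving yields:
  h_P = 40/9
  h_Q = 85/27

Starting state is Q, so the expected hitting time is h_Q = 85/27.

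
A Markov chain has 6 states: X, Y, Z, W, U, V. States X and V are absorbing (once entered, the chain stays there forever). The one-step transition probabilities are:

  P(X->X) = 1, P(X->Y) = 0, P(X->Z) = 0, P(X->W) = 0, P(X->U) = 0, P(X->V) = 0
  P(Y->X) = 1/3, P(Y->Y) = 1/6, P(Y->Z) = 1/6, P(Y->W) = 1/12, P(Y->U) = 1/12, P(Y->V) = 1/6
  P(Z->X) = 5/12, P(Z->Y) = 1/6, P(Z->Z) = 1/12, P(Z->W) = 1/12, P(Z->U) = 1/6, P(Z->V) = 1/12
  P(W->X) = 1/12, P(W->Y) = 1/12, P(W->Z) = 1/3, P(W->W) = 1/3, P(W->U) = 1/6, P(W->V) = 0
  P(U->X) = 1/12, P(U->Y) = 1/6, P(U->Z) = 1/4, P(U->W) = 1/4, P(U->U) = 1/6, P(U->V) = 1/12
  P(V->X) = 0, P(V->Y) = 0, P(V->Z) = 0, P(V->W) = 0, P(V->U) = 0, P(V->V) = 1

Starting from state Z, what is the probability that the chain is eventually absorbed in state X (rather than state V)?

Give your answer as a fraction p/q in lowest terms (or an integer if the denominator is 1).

Let a_i = P(absorbed in X | start in state i).
Boundary conditions: a_X = 1, a_V = 0.
For each transient state i, a_i = sum_j P(i->j) * a_j:
  a_Y = 1/3*a_X + 1/6*a_Y + 1/6*a_Z + 1/12*a_W + 1/12*a_U + 1/6*a_V
  a_Z = 5/12*a_X + 1/6*a_Y + 1/12*a_Z + 1/12*a_W + 1/6*a_U + 1/12*a_V
  a_W = 1/12*a_X + 1/12*a_Y + 1/3*a_Z + 1/3*a_W + 1/6*a_U + 0*a_V
  a_U = 1/12*a_X + 1/6*a_Y + 1/4*a_Z + 1/4*a_W + 1/6*a_U + 1/12*a_V

Substituting a_X = 1 and a_V = 0, rearrange to (I - Q) a = r where r[i] = P(i -> X):
  [5/6, -1/6, -1/12, -1/12] . (a_Y, a_Z, a_W, a_U) = 1/3
  [-1/6, 11/12, -1/12, -1/6] . (a_Y, a_Z, a_W, a_U) = 5/12
  [-1/12, -1/3, 2/3, -1/6] . (a_Y, a_Z, a_W, a_U) = 1/12
  [-1/6, -1/4, -1/4, 5/6] . (a_Y, a_Z, a_W, a_U) = 1/12

Solving yields:
  a_Y = 1064/1507
  a_Z = 2361/3014
  a_W = 2359/3014
  a_U = 2143/3014

Starting state is Z, so the absorption probability is a_Z = 2361/3014.

Answer: 2361/3014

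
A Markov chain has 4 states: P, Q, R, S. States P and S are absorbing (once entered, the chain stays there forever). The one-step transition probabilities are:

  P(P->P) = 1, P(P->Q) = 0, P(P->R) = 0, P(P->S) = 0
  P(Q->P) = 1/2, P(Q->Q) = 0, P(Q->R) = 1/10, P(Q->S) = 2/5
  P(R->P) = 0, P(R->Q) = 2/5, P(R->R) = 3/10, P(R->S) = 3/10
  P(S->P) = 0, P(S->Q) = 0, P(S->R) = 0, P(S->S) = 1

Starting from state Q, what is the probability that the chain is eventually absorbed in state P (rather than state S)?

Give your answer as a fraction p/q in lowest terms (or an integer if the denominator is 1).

Let a_i = P(absorbed in P | start in state i).
Boundary conditions: a_P = 1, a_S = 0.
For each transient state i, a_i = sum_j P(i->j) * a_j:
  a_Q = 1/2*a_P + 0*a_Q + 1/10*a_R + 2/5*a_S
  a_R = 0*a_P + 2/5*a_Q + 3/10*a_R + 3/10*a_S

Substituting a_P = 1 and a_S = 0, rearrange to (I - Q) a = r where r[i] = P(i -> P):
  [1, -1/10] . (a_Q, a_R) = 1/2
  [-2/5, 7/10] . (a_Q, a_R) = 0

Solving yields:
  a_Q = 35/66
  a_R = 10/33

Starting state is Q, so the absorption probability is a_Q = 35/66.

Answer: 35/66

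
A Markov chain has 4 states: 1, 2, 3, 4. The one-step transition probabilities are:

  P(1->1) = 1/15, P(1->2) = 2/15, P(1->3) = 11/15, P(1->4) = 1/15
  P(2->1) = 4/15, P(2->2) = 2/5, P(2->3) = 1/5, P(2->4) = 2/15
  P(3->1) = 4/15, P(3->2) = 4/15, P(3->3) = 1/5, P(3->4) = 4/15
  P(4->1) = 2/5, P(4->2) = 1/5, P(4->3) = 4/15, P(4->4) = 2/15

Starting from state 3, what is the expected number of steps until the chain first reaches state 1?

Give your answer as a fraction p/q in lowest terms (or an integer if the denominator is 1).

Let h_i = expected steps to first reach 1 from state i.
Boundary: h_1 = 0.
First-step equations for the other states:
  h_2 = 1 + 4/15*h_1 + 2/5*h_2 + 1/5*h_3 + 2/15*h_4
  h_3 = 1 + 4/15*h_1 + 4/15*h_2 + 1/5*h_3 + 4/15*h_4
  h_4 = 1 + 2/5*h_1 + 1/5*h_2 + 4/15*h_3 + 2/15*h_4

Substituting h_1 = 0 and rearranging gives the linear system (I - Q) h = 1:
  [3/5, -1/5, -2/15] . (h_2, h_3, h_4) = 1
  [-4/15, 4/5, -4/15] . (h_2, h_3, h_4) = 1
  [-1/5, -4/15, 13/15] . (h_2, h_3, h_4) = 1

Solving yields:
  h_2 = 3345/964
  h_3 = 3285/964
  h_4 = 2895/964

Starting state is 3, so the expected hitting time is h_3 = 3285/964.

Answer: 3285/964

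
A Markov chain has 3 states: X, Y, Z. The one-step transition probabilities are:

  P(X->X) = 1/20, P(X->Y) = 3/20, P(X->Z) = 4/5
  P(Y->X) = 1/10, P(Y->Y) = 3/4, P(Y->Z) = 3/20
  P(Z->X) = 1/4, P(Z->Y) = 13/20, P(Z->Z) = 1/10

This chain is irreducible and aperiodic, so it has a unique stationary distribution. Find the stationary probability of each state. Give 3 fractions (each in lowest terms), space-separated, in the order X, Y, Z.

The stationary distribution satisfies pi = pi * P, i.e.:
  pi_X = 1/20*pi_X + 1/10*pi_Y + 1/4*pi_Z
  pi_Y = 3/20*pi_X + 3/4*pi_Y + 13/20*pi_Z
  pi_Z = 4/5*pi_X + 3/20*pi_Y + 1/10*pi_Z
with normalization: pi_X + pi_Y + pi_Z = 1.

Using the first 2 balance equations plus normalization, the linear system A*pi = b is:
  [-19/20, 1/10, 1/4] . pi = 0
  [3/20, -1/4, 13/20] . pi = 0
  [1, 1, 1] . pi = 1

Solving yields:
  pi_X = 17/134
  pi_Y = 131/201
  pi_Z = 89/402

Verification (pi * P):
  17/134*1/20 + 131/201*1/10 + 89/402*1/4 = 17/134 = pi_X  (ok)
  17/134*3/20 + 131/201*3/4 + 89/402*13/20 = 131/201 = pi_Y  (ok)
  17/134*4/5 + 131/201*3/20 + 89/402*1/10 = 89/402 = pi_Z  (ok)

Answer: 17/134 131/201 89/402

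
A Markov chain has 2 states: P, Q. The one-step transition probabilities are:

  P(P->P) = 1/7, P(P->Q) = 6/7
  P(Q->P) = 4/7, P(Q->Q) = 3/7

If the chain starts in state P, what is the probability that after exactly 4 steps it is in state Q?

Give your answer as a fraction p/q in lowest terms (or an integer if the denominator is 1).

Computing P^4 by repeated multiplication:
P^1 =
  P: [1/7, 6/7]
  Q: [4/7, 3/7]
P^2 =
  P: [25/49, 24/49]
  Q: [16/49, 33/49]
P^3 =
  P: [121/343, 222/343]
  Q: [148/343, 195/343]
P^4 =
  P: [1009/2401, 1392/2401]
  Q: [928/2401, 1473/2401]

(P^4)[P -> Q] = 1392/2401

Answer: 1392/2401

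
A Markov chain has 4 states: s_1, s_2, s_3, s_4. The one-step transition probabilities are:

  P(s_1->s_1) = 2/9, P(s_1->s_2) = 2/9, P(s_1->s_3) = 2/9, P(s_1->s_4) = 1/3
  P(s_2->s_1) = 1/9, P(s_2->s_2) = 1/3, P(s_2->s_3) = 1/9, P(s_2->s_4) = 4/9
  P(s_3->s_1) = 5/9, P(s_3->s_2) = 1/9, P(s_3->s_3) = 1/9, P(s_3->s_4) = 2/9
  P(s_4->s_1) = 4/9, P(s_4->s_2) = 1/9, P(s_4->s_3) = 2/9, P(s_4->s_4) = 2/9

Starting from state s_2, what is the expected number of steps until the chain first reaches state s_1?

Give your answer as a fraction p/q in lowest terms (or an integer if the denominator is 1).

Let h_i = expected steps to first reach s_1 from state i.
Boundary: h_s_1 = 0.
First-step equations for the other states:
  h_s_2 = 1 + 1/9*h_s_1 + 1/3*h_s_2 + 1/9*h_s_3 + 4/9*h_s_4
  h_s_3 = 1 + 5/9*h_s_1 + 1/9*h_s_2 + 1/9*h_s_3 + 2/9*h_s_4
  h_s_4 = 1 + 4/9*h_s_1 + 1/9*h_s_2 + 2/9*h_s_3 + 2/9*h_s_4

Substituting h_s_1 = 0 and rearranging gives the linear system (I - Q) h = 1:
  [2/3, -1/9, -4/9] . (h_s_2, h_s_3, h_s_4) = 1
  [-1/9, 8/9, -2/9] . (h_s_2, h_s_3, h_s_4) = 1
  [-1/9, -2/9, 7/9] . (h_s_2, h_s_3, h_s_4) = 1

Solving yields:
  h_s_2 = 909/263
  h_s_3 = 567/263
  h_s_4 = 630/263

Starting state is s_2, so the expected hitting time is h_s_2 = 909/263.

Answer: 909/263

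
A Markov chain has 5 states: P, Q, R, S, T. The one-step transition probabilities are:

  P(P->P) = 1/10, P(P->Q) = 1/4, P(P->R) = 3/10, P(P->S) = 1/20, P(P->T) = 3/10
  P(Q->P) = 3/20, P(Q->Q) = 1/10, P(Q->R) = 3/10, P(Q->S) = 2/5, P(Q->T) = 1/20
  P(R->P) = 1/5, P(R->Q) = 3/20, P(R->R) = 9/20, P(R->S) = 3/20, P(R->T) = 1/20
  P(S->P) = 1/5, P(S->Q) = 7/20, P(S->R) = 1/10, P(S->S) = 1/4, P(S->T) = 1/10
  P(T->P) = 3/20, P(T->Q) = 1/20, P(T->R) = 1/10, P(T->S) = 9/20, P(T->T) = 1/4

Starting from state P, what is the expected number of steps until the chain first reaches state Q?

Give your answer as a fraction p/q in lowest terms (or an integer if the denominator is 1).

Let h_i = expected steps to first reach Q from state i.
Boundary: h_Q = 0.
First-step equations for the other states:
  h_P = 1 + 1/10*h_P + 1/4*h_Q + 3/10*h_R + 1/20*h_S + 3/10*h_T
  h_R = 1 + 1/5*h_P + 3/20*h_Q + 9/20*h_R + 3/20*h_S + 1/20*h_T
  h_S = 1 + 1/5*h_P + 7/20*h_Q + 1/10*h_R + 1/4*h_S + 1/10*h_T
  h_T = 1 + 3/20*h_P + 1/20*h_Q + 1/10*h_R + 9/20*h_S + 1/4*h_T

Substituting h_Q = 0 and rearranging gives the linear system (I - Q) h = 1:
  [9/10, -3/10, -1/20, -3/10] . (h_P, h_R, h_S, h_T) = 1
  [-1/5, 11/20, -3/20, -1/20] . (h_P, h_R, h_S, h_T) = 1
  [-1/5, -1/10, 3/4, -1/10] . (h_P, h_R, h_S, h_T) = 1
  [-3/20, -1/10, -9/20, 3/4] . (h_P, h_R, h_S, h_T) = 1

Solving yields:
  h_P = 11824/2425
  h_R = 12584/2425
  h_S = 1964/485
  h_T = 13168/2425

Starting state is P, so the expected hitting time is h_P = 11824/2425.

Answer: 11824/2425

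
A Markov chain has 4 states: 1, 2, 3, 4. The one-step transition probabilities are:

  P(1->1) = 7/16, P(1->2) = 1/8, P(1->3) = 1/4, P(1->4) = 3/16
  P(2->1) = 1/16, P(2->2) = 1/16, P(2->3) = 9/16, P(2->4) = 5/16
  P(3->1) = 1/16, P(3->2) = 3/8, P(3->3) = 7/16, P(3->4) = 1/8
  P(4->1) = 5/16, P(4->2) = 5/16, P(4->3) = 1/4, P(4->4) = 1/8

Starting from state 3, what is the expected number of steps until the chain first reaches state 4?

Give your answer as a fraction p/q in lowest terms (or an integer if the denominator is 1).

Let h_i = expected steps to first reach 4 from state i.
Boundary: h_4 = 0.
First-step equations for the other states:
  h_1 = 1 + 7/16*h_1 + 1/8*h_2 + 1/4*h_3 + 3/16*h_4
  h_2 = 1 + 1/16*h_1 + 1/16*h_2 + 9/16*h_3 + 5/16*h_4
  h_3 = 1 + 1/16*h_1 + 3/8*h_2 + 7/16*h_3 + 1/8*h_4

Substituting h_4 = 0 and rearranging gives the linear system (I - Q) h = 1:
  [9/16, -1/8, -1/4] . (h_1, h_2, h_3) = 1
  [-1/16, 15/16, -9/16] . (h_1, h_2, h_3) = 1
  [-1/16, -3/8, 9/16] . (h_1, h_2, h_3) = 1

Solving yields:
  h_1 = 1072/203
  h_2 = 960/203
  h_3 = 160/29

Starting state is 3, so the expected hitting time is h_3 = 160/29.

Answer: 160/29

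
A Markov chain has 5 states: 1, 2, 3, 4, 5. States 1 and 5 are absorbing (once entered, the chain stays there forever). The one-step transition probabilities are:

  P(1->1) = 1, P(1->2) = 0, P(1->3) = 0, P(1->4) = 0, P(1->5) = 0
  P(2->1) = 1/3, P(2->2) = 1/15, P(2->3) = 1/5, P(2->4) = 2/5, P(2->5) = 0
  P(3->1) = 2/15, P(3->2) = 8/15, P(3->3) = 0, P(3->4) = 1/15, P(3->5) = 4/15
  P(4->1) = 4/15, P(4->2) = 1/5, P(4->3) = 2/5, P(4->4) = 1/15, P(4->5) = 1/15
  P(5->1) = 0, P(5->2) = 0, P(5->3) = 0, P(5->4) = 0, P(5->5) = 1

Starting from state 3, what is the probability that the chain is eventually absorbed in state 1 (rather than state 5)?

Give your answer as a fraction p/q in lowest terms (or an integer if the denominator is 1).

Let a_i = P(absorbed in 1 | start in state i).
Boundary conditions: a_1 = 1, a_5 = 0.
For each transient state i, a_i = sum_j P(i->j) * a_j:
  a_2 = 1/3*a_1 + 1/15*a_2 + 1/5*a_3 + 2/5*a_4 + 0*a_5
  a_3 = 2/15*a_1 + 8/15*a_2 + 0*a_3 + 1/15*a_4 + 4/15*a_5
  a_4 = 4/15*a_1 + 1/5*a_2 + 2/5*a_3 + 1/15*a_4 + 1/15*a_5

Substituting a_1 = 1 and a_5 = 0, rearrange to (I - Q) a = r where r[i] = P(i -> 1):
  [14/15, -1/5, -2/5] . (a_2, a_3, a_4) = 1/3
  [-8/15, 1, -1/15] . (a_2, a_3, a_4) = 2/15
  [-1/5, -2/5, 14/15] . (a_2, a_3, a_4) = 4/15

Solving yields:
  a_2 = 172/217
  a_3 = 131/217
  a_4 = 5/7

Starting state is 3, so the absorption probability is a_3 = 131/217.

Answer: 131/217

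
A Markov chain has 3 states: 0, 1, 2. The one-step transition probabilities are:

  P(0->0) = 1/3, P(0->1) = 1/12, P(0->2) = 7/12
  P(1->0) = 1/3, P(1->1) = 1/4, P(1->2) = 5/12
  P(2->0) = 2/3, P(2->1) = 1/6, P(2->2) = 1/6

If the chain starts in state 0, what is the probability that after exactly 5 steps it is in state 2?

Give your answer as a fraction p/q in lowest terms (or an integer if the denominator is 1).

Answer: 99427/248832

Derivation:
Computing P^5 by repeated multiplication:
P^1 =
  0: [1/3, 1/12, 7/12]
  1: [1/3, 1/4, 5/12]
  2: [2/3, 1/6, 1/6]
P^2 =
  0: [19/36, 7/48, 47/144]
  1: [17/36, 23/144, 53/144]
  2: [7/18, 1/8, 35/72]
P^3 =
  0: [191/432, 233/1728, 731/1728]
  1: [197/432, 9/64, 697/1728]
  2: [107/216, 125/864, 311/864]
P^4 =
  0: [2459/5184, 325/2304, 7975/20736]
  1: [2425/5184, 2911/20736, 8125/20736]
  2: [1175/2592, 475/3456, 4243/10368]
P^5 =
  0: [28711/62208, 34561/248832, 99427/248832]
  1: [28861/62208, 11561/82944, 98705/248832]
  2: [14611/31104, 17461/124416, 48511/124416]

(P^5)[0 -> 2] = 99427/248832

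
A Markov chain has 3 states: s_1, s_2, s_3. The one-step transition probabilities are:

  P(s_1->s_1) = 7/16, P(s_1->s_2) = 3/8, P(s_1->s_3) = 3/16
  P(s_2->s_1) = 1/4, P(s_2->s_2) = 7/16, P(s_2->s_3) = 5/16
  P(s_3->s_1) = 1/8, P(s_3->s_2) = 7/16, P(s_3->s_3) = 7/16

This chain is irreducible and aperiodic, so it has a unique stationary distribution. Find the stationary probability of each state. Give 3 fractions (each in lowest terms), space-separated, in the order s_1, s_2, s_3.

The stationary distribution satisfies pi = pi * P, i.e.:
  pi_s_1 = 7/16*pi_s_1 + 1/4*pi_s_2 + 1/8*pi_s_3
  pi_s_2 = 3/8*pi_s_1 + 7/16*pi_s_2 + 7/16*pi_s_3
  pi_s_3 = 3/16*pi_s_1 + 5/16*pi_s_2 + 7/16*pi_s_3
with normalization: pi_s_1 + pi_s_2 + pi_s_3 = 1.

Using the first 2 balance equations plus normalization, the linear system A*pi = b is:
  [-9/16, 1/4, 1/8] . pi = 0
  [3/8, -9/16, 7/16] . pi = 0
  [1, 1, 1] . pi = 1

Solving yields:
  pi_s_1 = 23/89
  pi_s_2 = 75/178
  pi_s_3 = 57/178

Verification (pi * P):
  23/89*7/16 + 75/178*1/4 + 57/178*1/8 = 23/89 = pi_s_1  (ok)
  23/89*3/8 + 75/178*7/16 + 57/178*7/16 = 75/178 = pi_s_2  (ok)
  23/89*3/16 + 75/178*5/16 + 57/178*7/16 = 57/178 = pi_s_3  (ok)

Answer: 23/89 75/178 57/178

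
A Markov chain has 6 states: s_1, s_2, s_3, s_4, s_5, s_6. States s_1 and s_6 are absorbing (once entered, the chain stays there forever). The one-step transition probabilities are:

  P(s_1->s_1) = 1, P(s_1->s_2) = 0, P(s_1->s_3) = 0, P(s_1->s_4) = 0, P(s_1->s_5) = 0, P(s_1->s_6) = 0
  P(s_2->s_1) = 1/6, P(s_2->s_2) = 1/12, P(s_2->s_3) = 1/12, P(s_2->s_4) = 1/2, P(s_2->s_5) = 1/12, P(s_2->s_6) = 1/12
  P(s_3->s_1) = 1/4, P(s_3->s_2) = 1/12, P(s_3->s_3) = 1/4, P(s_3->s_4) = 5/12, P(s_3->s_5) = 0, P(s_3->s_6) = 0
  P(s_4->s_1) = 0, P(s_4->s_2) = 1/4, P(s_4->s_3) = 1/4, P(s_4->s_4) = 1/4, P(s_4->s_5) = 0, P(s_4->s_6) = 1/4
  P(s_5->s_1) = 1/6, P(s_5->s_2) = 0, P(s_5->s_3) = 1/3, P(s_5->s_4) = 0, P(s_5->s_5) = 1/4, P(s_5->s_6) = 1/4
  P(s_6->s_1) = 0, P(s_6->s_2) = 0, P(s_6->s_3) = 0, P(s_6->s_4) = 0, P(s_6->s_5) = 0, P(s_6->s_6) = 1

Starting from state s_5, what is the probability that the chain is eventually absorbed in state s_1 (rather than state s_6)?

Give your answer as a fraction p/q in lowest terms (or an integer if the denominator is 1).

Let a_i = P(absorbed in s_1 | start in state i).
Boundary conditions: a_s_1 = 1, a_s_6 = 0.
For each transient state i, a_i = sum_j P(i->j) * a_j:
  a_s_2 = 1/6*a_s_1 + 1/12*a_s_2 + 1/12*a_s_3 + 1/2*a_s_4 + 1/12*a_s_5 + 1/12*a_s_6
  a_s_3 = 1/4*a_s_1 + 1/12*a_s_2 + 1/4*a_s_3 + 5/12*a_s_4 + 0*a_s_5 + 0*a_s_6
  a_s_4 = 0*a_s_1 + 1/4*a_s_2 + 1/4*a_s_3 + 1/4*a_s_4 + 0*a_s_5 + 1/4*a_s_6
  a_s_5 = 1/6*a_s_1 + 0*a_s_2 + 1/3*a_s_3 + 0*a_s_4 + 1/4*a_s_5 + 1/4*a_s_6

Substituting a_s_1 = 1 and a_s_6 = 0, rearrange to (I - Q) a = r where r[i] = P(i -> s_1):
  [11/12, -1/12, -1/2, -1/12] . (a_s_2, a_s_3, a_s_4, a_s_5) = 1/6
  [-1/12, 3/4, -5/12, 0] . (a_s_2, a_s_3, a_s_4, a_s_5) = 1/4
  [-1/4, -1/4, 3/4, 0] . (a_s_2, a_s_3, a_s_4, a_s_5) = 0
  [0, -1/3, 0, 3/4] . (a_s_2, a_s_3, a_s_4, a_s_5) = 1/6

Solving yields:
  a_s_2 = 719/1534
  a_s_3 = 889/1534
  a_s_4 = 268/767
  a_s_5 = 368/767

Starting state is s_5, so the absorption probability is a_s_5 = 368/767.

Answer: 368/767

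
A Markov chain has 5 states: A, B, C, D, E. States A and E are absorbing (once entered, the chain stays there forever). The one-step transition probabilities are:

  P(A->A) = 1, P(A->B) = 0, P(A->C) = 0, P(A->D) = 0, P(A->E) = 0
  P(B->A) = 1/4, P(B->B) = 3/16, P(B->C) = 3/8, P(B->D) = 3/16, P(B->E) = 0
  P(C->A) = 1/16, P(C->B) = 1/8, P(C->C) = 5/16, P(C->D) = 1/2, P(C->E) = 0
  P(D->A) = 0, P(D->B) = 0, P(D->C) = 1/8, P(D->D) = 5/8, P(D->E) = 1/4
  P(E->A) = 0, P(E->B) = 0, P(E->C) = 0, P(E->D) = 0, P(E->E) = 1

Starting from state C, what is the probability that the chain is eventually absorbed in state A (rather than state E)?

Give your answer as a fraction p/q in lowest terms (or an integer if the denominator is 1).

Answer: 63/283

Derivation:
Let a_i = P(absorbed in A | start in state i).
Boundary conditions: a_A = 1, a_E = 0.
For each transient state i, a_i = sum_j P(i->j) * a_j:
  a_B = 1/4*a_A + 3/16*a_B + 3/8*a_C + 3/16*a_D + 0*a_E
  a_C = 1/16*a_A + 1/8*a_B + 5/16*a_C + 1/2*a_D + 0*a_E
  a_D = 0*a_A + 0*a_B + 1/8*a_C + 5/8*a_D + 1/4*a_E

Substituting a_A = 1 and a_E = 0, rearrange to (I - Q) a = r where r[i] = P(i -> A):
  [13/16, -3/8, -3/16] . (a_B, a_C, a_D) = 1/4
  [-1/8, 11/16, -1/2] . (a_B, a_C, a_D) = 1/16
  [0, -1/8, 3/8] . (a_B, a_C, a_D) = 0

Solving yields:
  a_B = 121/283
  a_C = 63/283
  a_D = 21/283

Starting state is C, so the absorption probability is a_C = 63/283.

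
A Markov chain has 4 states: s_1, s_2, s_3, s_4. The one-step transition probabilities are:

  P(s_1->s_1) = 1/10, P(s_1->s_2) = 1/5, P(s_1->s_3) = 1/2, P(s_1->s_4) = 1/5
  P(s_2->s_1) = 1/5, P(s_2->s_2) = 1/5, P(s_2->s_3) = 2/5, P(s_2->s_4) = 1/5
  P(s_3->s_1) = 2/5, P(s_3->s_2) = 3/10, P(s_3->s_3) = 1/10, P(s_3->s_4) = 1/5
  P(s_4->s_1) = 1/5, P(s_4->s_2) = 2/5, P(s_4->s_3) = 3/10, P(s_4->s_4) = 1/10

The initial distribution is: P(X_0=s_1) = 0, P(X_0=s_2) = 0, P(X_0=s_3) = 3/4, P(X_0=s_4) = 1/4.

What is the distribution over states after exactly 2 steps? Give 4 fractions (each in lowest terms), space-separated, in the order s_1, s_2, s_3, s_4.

Answer: 39/200 1/4 149/400 73/400

Derivation:
Propagating the distribution step by step (d_{t+1} = d_t * P):
d_0 = (s_1=0, s_2=0, s_3=3/4, s_4=1/4)
  d_1[s_1] = 0*1/10 + 0*1/5 + 3/4*2/5 + 1/4*1/5 = 7/20
  d_1[s_2] = 0*1/5 + 0*1/5 + 3/4*3/10 + 1/4*2/5 = 13/40
  d_1[s_3] = 0*1/2 + 0*2/5 + 3/4*1/10 + 1/4*3/10 = 3/20
  d_1[s_4] = 0*1/5 + 0*1/5 + 3/4*1/5 + 1/4*1/10 = 7/40
d_1 = (s_1=7/20, s_2=13/40, s_3=3/20, s_4=7/40)
  d_2[s_1] = 7/20*1/10 + 13/40*1/5 + 3/20*2/5 + 7/40*1/5 = 39/200
  d_2[s_2] = 7/20*1/5 + 13/40*1/5 + 3/20*3/10 + 7/40*2/5 = 1/4
  d_2[s_3] = 7/20*1/2 + 13/40*2/5 + 3/20*1/10 + 7/40*3/10 = 149/400
  d_2[s_4] = 7/20*1/5 + 13/40*1/5 + 3/20*1/5 + 7/40*1/10 = 73/400
d_2 = (s_1=39/200, s_2=1/4, s_3=149/400, s_4=73/400)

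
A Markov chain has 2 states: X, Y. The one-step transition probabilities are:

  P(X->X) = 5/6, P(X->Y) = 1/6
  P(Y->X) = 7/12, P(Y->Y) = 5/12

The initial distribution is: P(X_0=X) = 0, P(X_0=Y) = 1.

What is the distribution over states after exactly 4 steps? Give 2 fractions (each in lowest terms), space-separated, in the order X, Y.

Propagating the distribution step by step (d_{t+1} = d_t * P):
d_0 = (X=0, Y=1)
  d_1[X] = 0*5/6 + 1*7/12 = 7/12
  d_1[Y] = 0*1/6 + 1*5/12 = 5/12
d_1 = (X=7/12, Y=5/12)
  d_2[X] = 7/12*5/6 + 5/12*7/12 = 35/48
  d_2[Y] = 7/12*1/6 + 5/12*5/12 = 13/48
d_2 = (X=35/48, Y=13/48)
  d_3[X] = 35/48*5/6 + 13/48*7/12 = 49/64
  d_3[Y] = 35/48*1/6 + 13/48*5/12 = 15/64
d_3 = (X=49/64, Y=15/64)
  d_4[X] = 49/64*5/6 + 15/64*7/12 = 595/768
  d_4[Y] = 49/64*1/6 + 15/64*5/12 = 173/768
d_4 = (X=595/768, Y=173/768)

Answer: 595/768 173/768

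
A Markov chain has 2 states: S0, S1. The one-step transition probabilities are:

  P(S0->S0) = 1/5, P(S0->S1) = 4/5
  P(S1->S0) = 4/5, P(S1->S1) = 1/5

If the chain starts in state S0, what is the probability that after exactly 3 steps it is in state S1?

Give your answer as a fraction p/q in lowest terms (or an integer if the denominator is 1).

Computing P^3 by repeated multiplication:
P^1 =
  S0: [1/5, 4/5]
  S1: [4/5, 1/5]
P^2 =
  S0: [17/25, 8/25]
  S1: [8/25, 17/25]
P^3 =
  S0: [49/125, 76/125]
  S1: [76/125, 49/125]

(P^3)[S0 -> S1] = 76/125

Answer: 76/125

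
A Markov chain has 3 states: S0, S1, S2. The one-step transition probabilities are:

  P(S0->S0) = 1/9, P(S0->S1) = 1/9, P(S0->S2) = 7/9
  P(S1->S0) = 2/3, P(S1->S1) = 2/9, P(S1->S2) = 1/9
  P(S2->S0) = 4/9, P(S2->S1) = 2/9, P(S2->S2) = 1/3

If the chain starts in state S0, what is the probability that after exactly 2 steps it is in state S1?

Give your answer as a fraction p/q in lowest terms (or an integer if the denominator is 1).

Computing P^2 by repeated multiplication:
P^1 =
  S0: [1/9, 1/9, 7/9]
  S1: [2/3, 2/9, 1/9]
  S2: [4/9, 2/9, 1/3]
P^2 =
  S0: [35/81, 17/81, 29/81]
  S1: [22/81, 4/27, 47/81]
  S2: [28/81, 14/81, 13/27]

(P^2)[S0 -> S1] = 17/81

Answer: 17/81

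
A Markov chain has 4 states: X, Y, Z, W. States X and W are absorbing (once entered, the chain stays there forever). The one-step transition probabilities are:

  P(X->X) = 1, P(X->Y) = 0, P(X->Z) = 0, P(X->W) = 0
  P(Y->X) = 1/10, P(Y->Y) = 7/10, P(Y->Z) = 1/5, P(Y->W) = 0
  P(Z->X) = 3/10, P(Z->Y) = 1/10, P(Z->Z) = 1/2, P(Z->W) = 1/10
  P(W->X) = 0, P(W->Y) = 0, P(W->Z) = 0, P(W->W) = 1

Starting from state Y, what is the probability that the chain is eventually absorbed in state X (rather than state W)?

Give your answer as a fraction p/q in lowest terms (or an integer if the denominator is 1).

Let a_i = P(absorbed in X | start in state i).
Boundary conditions: a_X = 1, a_W = 0.
For each transient state i, a_i = sum_j P(i->j) * a_j:
  a_Y = 1/10*a_X + 7/10*a_Y + 1/5*a_Z + 0*a_W
  a_Z = 3/10*a_X + 1/10*a_Y + 1/2*a_Z + 1/10*a_W

Substituting a_X = 1 and a_W = 0, rearrange to (I - Q) a = r where r[i] = P(i -> X):
  [3/10, -1/5] . (a_Y, a_Z) = 1/10
  [-1/10, 1/2] . (a_Y, a_Z) = 3/10

Solving yields:
  a_Y = 11/13
  a_Z = 10/13

Starting state is Y, so the absorption probability is a_Y = 11/13.

Answer: 11/13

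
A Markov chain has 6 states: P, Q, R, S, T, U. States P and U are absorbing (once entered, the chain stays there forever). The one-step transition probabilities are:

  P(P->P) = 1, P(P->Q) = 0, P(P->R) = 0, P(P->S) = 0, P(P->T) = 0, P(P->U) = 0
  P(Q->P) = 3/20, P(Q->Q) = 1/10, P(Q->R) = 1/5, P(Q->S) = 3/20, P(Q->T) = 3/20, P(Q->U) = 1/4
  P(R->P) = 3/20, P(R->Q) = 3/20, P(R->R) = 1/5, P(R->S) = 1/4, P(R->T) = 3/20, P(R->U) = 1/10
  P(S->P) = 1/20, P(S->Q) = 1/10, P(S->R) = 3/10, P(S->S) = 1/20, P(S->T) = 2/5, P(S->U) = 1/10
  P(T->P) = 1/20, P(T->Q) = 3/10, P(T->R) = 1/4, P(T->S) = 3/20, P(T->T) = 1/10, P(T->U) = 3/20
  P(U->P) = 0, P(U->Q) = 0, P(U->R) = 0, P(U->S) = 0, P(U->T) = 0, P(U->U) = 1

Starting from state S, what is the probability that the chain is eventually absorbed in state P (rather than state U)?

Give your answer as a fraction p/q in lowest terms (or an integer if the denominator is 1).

Let a_i = P(absorbed in P | start in state i).
Boundary conditions: a_P = 1, a_U = 0.
For each transient state i, a_i = sum_j P(i->j) * a_j:
  a_Q = 3/20*a_P + 1/10*a_Q + 1/5*a_R + 3/20*a_S + 3/20*a_T + 1/4*a_U
  a_R = 3/20*a_P + 3/20*a_Q + 1/5*a_R + 1/4*a_S + 3/20*a_T + 1/10*a_U
  a_S = 1/20*a_P + 1/10*a_Q + 3/10*a_R + 1/20*a_S + 2/5*a_T + 1/10*a_U
  a_T = 1/20*a_P + 3/10*a_Q + 1/4*a_R + 3/20*a_S + 1/10*a_T + 3/20*a_U

Substituting a_P = 1 and a_U = 0, rearrange to (I - Q) a = r where r[i] = P(i -> P):
  [9/10, -1/5, -3/20, -3/20] . (a_Q, a_R, a_S, a_T) = 3/20
  [-3/20, 4/5, -1/4, -3/20] . (a_Q, a_R, a_S, a_T) = 3/20
  [-1/10, -3/10, 19/20, -2/5] . (a_Q, a_R, a_S, a_T) = 1/20
  [-3/10, -1/4, -3/20, 9/10] . (a_Q, a_R, a_S, a_T) = 1/20

Solving yields:
  a_Q = 21274/53241
  a_R = 8158/17747
  a_S = 7121/17747
  a_T = 20408/53241

Starting state is S, so the absorption probability is a_S = 7121/17747.

Answer: 7121/17747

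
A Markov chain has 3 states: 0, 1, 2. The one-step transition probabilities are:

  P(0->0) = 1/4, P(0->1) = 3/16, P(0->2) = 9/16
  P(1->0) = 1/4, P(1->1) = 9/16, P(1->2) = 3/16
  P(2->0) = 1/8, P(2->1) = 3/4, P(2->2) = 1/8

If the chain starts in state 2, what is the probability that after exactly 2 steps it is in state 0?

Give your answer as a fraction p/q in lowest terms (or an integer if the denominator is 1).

Computing P^2 by repeated multiplication:
P^1 =
  0: [1/4, 3/16, 9/16]
  1: [1/4, 9/16, 3/16]
  2: [1/8, 3/4, 1/8]
P^2 =
  0: [23/128, 147/256, 63/256]
  1: [29/128, 129/256, 69/256]
  2: [15/64, 69/128, 29/128]

(P^2)[2 -> 0] = 15/64

Answer: 15/64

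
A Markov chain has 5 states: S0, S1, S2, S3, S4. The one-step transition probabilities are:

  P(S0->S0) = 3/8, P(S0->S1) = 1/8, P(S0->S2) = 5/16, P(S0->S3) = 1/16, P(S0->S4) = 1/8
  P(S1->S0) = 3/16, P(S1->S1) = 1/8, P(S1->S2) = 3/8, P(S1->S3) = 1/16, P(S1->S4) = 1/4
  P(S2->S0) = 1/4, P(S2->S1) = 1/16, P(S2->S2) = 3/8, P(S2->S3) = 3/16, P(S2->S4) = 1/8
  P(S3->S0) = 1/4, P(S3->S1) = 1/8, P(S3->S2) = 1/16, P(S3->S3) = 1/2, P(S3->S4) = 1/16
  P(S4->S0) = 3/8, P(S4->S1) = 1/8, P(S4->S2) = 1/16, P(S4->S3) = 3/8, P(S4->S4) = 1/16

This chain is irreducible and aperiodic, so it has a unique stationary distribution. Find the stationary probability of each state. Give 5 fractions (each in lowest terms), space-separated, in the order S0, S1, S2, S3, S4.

Answer: 5894/20007 2191/20007 4958/20007 3083/13338 4679/40014

Derivation:
The stationary distribution satisfies pi = pi * P, i.e.:
  pi_S0 = 3/8*pi_S0 + 3/16*pi_S1 + 1/4*pi_S2 + 1/4*pi_S3 + 3/8*pi_S4
  pi_S1 = 1/8*pi_S0 + 1/8*pi_S1 + 1/16*pi_S2 + 1/8*pi_S3 + 1/8*pi_S4
  pi_S2 = 5/16*pi_S0 + 3/8*pi_S1 + 3/8*pi_S2 + 1/16*pi_S3 + 1/16*pi_S4
  pi_S3 = 1/16*pi_S0 + 1/16*pi_S1 + 3/16*pi_S2 + 1/2*pi_S3 + 3/8*pi_S4
  pi_S4 = 1/8*pi_S0 + 1/4*pi_S1 + 1/8*pi_S2 + 1/16*pi_S3 + 1/16*pi_S4
with normalization: pi_S0 + pi_S1 + pi_S2 + pi_S3 + pi_S4 = 1.

Using the first 4 balance equations plus normalization, the linear system A*pi = b is:
  [-5/8, 3/16, 1/4, 1/4, 3/8] . pi = 0
  [1/8, -7/8, 1/16, 1/8, 1/8] . pi = 0
  [5/16, 3/8, -5/8, 1/16, 1/16] . pi = 0
  [1/16, 1/16, 3/16, -1/2, 3/8] . pi = 0
  [1, 1, 1, 1, 1] . pi = 1

Solving yields:
  pi_S0 = 5894/20007
  pi_S1 = 2191/20007
  pi_S2 = 4958/20007
  pi_S3 = 3083/13338
  pi_S4 = 4679/40014

Verification (pi * P):
  5894/20007*3/8 + 2191/20007*3/16 + 4958/20007*1/4 + 3083/13338*1/4 + 4679/40014*3/8 = 5894/20007 = pi_S0  (ok)
  5894/20007*1/8 + 2191/20007*1/8 + 4958/20007*1/16 + 3083/13338*1/8 + 4679/40014*1/8 = 2191/20007 = pi_S1  (ok)
  5894/20007*5/16 + 2191/20007*3/8 + 4958/20007*3/8 + 3083/13338*1/16 + 4679/40014*1/16 = 4958/20007 = pi_S2  (ok)
  5894/20007*1/16 + 2191/20007*1/16 + 4958/20007*3/16 + 3083/13338*1/2 + 4679/40014*3/8 = 3083/13338 = pi_S3  (ok)
  5894/20007*1/8 + 2191/20007*1/4 + 4958/20007*1/8 + 3083/13338*1/16 + 4679/40014*1/16 = 4679/40014 = pi_S4  (ok)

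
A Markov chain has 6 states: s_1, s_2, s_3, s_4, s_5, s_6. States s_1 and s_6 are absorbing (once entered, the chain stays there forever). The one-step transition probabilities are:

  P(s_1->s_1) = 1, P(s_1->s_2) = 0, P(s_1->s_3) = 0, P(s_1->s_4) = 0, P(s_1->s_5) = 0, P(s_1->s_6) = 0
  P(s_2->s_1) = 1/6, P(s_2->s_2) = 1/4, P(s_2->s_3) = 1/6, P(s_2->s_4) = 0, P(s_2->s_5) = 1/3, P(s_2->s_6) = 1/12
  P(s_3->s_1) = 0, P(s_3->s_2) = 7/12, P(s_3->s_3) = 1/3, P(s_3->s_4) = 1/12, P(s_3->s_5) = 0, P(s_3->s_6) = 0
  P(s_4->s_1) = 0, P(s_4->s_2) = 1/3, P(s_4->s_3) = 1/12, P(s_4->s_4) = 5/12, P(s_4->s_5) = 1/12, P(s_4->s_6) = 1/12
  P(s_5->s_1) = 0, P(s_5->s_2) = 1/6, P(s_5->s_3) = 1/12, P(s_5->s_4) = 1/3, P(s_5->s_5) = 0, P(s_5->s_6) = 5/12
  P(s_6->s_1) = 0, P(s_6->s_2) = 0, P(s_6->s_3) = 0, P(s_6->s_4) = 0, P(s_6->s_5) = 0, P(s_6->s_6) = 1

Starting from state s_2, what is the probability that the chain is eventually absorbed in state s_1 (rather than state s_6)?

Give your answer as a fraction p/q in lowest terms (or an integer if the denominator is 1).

Let a_i = P(absorbed in s_1 | start in state i).
Boundary conditions: a_s_1 = 1, a_s_6 = 0.
For each transient state i, a_i = sum_j P(i->j) * a_j:
  a_s_2 = 1/6*a_s_1 + 1/4*a_s_2 + 1/6*a_s_3 + 0*a_s_4 + 1/3*a_s_5 + 1/12*a_s_6
  a_s_3 = 0*a_s_1 + 7/12*a_s_2 + 1/3*a_s_3 + 1/12*a_s_4 + 0*a_s_5 + 0*a_s_6
  a_s_4 = 0*a_s_1 + 1/3*a_s_2 + 1/12*a_s_3 + 5/12*a_s_4 + 1/12*a_s_5 + 1/12*a_s_6
  a_s_5 = 0*a_s_1 + 1/6*a_s_2 + 1/12*a_s_3 + 1/3*a_s_4 + 0*a_s_5 + 5/12*a_s_6

Substituting a_s_1 = 1 and a_s_6 = 0, rearrange to (I - Q) a = r where r[i] = P(i -> s_1):
  [3/4, -1/6, 0, -1/3] . (a_s_2, a_s_3, a_s_4, a_s_5) = 1/6
  [-7/12, 2/3, -1/12, 0] . (a_s_2, a_s_3, a_s_4, a_s_5) = 0
  [-1/3, -1/12, 7/12, -1/12] . (a_s_2, a_s_3, a_s_4, a_s_5) = 0
  [-1/6, -1/12, -1/3, 1] . (a_s_2, a_s_3, a_s_4, a_s_5) = 0

Solving yields:
  a_s_2 = 418/1049
  a_s_3 = 1220/3147
  a_s_4 = 982/3147
  a_s_5 = 638/3147

Starting state is s_2, so the absorption probability is a_s_2 = 418/1049.

Answer: 418/1049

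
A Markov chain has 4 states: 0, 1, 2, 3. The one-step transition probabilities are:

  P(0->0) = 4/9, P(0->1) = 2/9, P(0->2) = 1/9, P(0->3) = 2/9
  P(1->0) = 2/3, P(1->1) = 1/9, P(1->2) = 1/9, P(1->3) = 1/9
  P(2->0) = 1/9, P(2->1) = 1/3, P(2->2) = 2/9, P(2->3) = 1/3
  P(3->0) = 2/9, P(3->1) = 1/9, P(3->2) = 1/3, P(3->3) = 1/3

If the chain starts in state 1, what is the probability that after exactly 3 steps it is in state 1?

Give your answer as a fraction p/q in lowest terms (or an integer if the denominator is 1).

Answer: 46/243

Derivation:
Computing P^3 by repeated multiplication:
P^1 =
  0: [4/9, 2/9, 1/9, 2/9]
  1: [2/3, 1/9, 1/9, 1/9]
  2: [1/9, 1/3, 2/9, 1/3]
  3: [2/9, 1/9, 1/3, 1/3]
P^2 =
  0: [11/27, 5/27, 14/81, 19/81]
  1: [11/27, 17/81, 4/27, 19/81]
  2: [10/27, 14/81, 17/81, 20/81]
  3: [23/81, 17/81, 2/9, 23/81]
P^3 =
  0: [274/729, 142/729, 133/729, 20/81]
  1: [284/729, 46/243, 131/729, 176/729]
  2: [29/81, 145/729, 46/243, 185/729]
  3: [86/243, 140/729, 145/729, 62/243]

(P^3)[1 -> 1] = 46/243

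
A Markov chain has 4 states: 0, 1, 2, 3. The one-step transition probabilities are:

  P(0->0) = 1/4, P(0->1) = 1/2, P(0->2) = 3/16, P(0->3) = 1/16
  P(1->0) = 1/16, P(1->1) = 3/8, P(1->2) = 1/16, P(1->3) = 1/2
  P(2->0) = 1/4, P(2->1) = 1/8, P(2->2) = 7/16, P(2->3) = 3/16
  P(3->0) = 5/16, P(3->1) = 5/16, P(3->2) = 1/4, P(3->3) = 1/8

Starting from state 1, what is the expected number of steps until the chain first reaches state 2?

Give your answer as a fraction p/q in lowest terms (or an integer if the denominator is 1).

Answer: 5024/713

Derivation:
Let h_i = expected steps to first reach 2 from state i.
Boundary: h_2 = 0.
First-step equations for the other states:
  h_0 = 1 + 1/4*h_0 + 1/2*h_1 + 3/16*h_2 + 1/16*h_3
  h_1 = 1 + 1/16*h_0 + 3/8*h_1 + 1/16*h_2 + 1/2*h_3
  h_3 = 1 + 5/16*h_0 + 5/16*h_1 + 1/4*h_2 + 1/8*h_3

Substituting h_2 = 0 and rearranging gives the linear system (I - Q) h = 1:
  [3/4, -1/2, -1/16] . (h_0, h_1, h_3) = 1
  [-1/16, 5/8, -1/2] . (h_0, h_1, h_3) = 1
  [-5/16, -5/16, 7/8] . (h_0, h_1, h_3) = 1

Solving yields:
  h_0 = 4656/713
  h_1 = 5024/713
  h_3 = 4272/713

Starting state is 1, so the expected hitting time is h_1 = 5024/713.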